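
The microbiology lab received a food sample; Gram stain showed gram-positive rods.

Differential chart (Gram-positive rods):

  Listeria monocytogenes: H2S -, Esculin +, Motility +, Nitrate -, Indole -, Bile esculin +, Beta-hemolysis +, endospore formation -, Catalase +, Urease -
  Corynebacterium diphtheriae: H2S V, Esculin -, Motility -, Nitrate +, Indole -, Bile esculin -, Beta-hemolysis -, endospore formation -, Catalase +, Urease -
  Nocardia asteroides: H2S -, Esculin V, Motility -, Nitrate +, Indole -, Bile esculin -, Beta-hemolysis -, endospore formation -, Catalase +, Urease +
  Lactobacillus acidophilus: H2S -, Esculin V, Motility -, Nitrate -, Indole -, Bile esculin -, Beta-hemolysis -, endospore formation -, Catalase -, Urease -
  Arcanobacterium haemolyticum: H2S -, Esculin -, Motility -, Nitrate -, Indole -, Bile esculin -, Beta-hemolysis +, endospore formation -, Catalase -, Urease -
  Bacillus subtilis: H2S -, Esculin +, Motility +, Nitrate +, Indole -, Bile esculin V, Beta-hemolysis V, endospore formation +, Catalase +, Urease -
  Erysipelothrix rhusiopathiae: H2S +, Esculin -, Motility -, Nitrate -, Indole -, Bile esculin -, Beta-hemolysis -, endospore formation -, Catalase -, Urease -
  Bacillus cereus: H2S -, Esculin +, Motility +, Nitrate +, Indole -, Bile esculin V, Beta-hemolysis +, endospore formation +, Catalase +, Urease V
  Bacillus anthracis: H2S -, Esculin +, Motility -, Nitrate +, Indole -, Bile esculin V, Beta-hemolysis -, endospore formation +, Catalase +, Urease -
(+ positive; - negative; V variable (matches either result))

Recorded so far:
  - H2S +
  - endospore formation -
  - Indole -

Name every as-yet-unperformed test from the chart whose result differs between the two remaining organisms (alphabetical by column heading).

H2S +: excludes 7 organisms — 2 left.
endospore formation -: all 2 remaining candidates are consistent.
Indole -: all 2 remaining candidates are consistent.
Two candidates remain: Corynebacterium diphtheriae and Erysipelothrix rhusiopathiae.
  Esculin: - vs - — same for both, does not separate.
  Motility: - vs - — same for both, does not separate.
  Nitrate: Corynebacterium diphtheriae +, Erysipelothrix rhusiopathiae - — discriminates.
  Bile esculin: - vs - — same for both, does not separate.
  Beta-hemolysis: - vs - — same for both, does not separate.
  Catalase: Corynebacterium diphtheriae +, Erysipelothrix rhusiopathiae - — discriminates.
  Urease: - vs - — same for both, does not separate.

Catalase, Nitrate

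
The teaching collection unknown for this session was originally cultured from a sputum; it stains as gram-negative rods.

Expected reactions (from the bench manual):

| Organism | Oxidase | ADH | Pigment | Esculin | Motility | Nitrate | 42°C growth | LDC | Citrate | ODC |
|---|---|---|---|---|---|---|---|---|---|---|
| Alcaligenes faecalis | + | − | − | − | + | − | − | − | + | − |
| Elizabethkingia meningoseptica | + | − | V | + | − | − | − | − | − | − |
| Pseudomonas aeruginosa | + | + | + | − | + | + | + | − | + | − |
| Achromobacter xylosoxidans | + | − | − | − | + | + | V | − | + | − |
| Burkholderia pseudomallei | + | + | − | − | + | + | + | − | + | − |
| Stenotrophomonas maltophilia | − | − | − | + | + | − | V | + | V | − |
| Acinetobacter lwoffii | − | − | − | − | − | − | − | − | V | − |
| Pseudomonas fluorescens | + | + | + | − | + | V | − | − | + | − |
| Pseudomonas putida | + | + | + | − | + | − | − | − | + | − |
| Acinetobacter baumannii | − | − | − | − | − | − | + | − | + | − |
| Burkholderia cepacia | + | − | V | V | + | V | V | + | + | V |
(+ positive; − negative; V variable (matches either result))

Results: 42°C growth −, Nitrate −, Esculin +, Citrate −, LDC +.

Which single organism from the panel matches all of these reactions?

LDC +: excludes 9 organisms — 2 left.
Esculin +: all 2 remaining candidates are consistent.
42°C growth −: all 2 remaining candidates are consistent.
Citrate −: excludes Burkholderia cepacia — 1 left.
Nitrate −: the one remaining candidate is consistent.

Stenotrophomonas maltophilia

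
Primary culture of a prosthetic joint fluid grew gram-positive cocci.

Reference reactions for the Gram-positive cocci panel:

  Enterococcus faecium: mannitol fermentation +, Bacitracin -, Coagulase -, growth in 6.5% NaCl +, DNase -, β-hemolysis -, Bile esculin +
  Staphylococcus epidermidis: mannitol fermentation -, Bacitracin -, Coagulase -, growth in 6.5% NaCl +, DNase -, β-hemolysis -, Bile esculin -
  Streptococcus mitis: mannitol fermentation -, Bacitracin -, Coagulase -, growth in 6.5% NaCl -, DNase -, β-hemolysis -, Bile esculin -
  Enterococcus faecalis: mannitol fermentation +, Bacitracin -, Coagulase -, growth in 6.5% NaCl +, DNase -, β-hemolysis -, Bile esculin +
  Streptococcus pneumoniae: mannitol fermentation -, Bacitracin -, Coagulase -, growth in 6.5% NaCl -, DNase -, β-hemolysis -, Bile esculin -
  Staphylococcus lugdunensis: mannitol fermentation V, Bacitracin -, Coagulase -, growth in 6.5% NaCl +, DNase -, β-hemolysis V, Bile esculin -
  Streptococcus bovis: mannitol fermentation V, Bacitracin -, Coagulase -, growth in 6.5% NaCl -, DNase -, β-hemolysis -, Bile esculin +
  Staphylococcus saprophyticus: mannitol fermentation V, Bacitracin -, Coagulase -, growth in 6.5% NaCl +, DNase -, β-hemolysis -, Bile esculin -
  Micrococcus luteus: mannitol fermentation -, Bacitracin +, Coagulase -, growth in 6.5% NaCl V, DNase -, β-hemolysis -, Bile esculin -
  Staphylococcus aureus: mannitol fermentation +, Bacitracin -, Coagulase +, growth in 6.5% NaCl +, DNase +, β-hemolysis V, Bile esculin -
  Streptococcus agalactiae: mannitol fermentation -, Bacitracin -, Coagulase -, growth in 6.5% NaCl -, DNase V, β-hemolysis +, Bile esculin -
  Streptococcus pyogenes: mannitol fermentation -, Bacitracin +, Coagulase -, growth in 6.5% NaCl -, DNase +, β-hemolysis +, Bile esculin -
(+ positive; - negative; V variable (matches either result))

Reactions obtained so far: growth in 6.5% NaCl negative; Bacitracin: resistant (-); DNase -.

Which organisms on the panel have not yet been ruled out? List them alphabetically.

Streptococcus agalactiae, Streptococcus bovis, Streptococcus mitis, Streptococcus pneumoniae

Bacitracin -: excludes Micrococcus luteus, Streptococcus pyogenes — 10 left.
DNase -: excludes Staphylococcus aureus — 9 left.
growth in 6.5% NaCl -: excludes 5 organisms — 4 left.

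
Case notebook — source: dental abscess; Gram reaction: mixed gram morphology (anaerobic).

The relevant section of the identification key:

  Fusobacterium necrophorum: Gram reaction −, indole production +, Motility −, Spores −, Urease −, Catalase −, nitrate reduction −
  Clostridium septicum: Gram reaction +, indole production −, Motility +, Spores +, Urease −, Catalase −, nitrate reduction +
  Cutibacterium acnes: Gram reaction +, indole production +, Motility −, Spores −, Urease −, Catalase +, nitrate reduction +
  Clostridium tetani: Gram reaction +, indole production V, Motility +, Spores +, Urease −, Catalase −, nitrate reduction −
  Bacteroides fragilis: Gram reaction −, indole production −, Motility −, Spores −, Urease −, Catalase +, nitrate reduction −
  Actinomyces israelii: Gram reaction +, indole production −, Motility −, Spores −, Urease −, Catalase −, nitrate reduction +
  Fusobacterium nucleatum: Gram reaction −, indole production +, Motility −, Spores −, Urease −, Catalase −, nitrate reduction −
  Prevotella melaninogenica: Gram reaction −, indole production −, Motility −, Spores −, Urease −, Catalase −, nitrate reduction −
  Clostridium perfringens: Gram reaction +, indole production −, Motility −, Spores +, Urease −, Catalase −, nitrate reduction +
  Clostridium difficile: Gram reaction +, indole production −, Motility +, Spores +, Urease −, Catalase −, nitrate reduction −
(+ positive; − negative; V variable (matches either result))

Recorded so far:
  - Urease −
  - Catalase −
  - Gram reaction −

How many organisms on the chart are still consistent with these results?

3

Gram reaction −: excludes 6 organisms — 4 left.
Catalase −: excludes Bacteroides fragilis — 3 left.
Urease −: all 3 remaining candidates are consistent.
Still consistent: Fusobacterium necrophorum, Fusobacterium nucleatum, Prevotella melaninogenica.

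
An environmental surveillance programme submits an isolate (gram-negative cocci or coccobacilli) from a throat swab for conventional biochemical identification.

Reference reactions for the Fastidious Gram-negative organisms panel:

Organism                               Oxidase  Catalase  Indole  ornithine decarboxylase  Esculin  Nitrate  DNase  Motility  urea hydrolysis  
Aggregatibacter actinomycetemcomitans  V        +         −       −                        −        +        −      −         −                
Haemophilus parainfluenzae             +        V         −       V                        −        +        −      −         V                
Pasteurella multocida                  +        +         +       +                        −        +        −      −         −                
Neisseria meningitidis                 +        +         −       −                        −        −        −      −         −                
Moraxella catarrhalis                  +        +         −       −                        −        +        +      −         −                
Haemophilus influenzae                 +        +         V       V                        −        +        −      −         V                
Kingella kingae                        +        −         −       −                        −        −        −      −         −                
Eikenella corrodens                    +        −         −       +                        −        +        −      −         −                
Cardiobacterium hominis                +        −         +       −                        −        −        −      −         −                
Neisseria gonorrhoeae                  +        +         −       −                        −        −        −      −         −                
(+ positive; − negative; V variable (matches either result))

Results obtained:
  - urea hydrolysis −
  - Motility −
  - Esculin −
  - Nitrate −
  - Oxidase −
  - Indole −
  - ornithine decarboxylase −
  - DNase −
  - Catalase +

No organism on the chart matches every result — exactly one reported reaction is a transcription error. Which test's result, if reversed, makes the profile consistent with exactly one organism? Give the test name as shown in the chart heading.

Nitrate

As reported, no row in the chart matches all 9 reactions.
Reversing Catalase → still no organism matches.
Reversing DNase → still no organism matches.
Reversing Esculin → still no organism matches.
Reversing urea hydrolysis → still no organism matches.
Reversing Oxidase → 2 organisms match (not unique).
Reversing Nitrate (to +) → unique match: Aggregatibacter actinomycetemcomitans.
Reversing Indole → still no organism matches.
Reversing ornithine decarboxylase → still no organism matches.
Reversing Motility → still no organism matches.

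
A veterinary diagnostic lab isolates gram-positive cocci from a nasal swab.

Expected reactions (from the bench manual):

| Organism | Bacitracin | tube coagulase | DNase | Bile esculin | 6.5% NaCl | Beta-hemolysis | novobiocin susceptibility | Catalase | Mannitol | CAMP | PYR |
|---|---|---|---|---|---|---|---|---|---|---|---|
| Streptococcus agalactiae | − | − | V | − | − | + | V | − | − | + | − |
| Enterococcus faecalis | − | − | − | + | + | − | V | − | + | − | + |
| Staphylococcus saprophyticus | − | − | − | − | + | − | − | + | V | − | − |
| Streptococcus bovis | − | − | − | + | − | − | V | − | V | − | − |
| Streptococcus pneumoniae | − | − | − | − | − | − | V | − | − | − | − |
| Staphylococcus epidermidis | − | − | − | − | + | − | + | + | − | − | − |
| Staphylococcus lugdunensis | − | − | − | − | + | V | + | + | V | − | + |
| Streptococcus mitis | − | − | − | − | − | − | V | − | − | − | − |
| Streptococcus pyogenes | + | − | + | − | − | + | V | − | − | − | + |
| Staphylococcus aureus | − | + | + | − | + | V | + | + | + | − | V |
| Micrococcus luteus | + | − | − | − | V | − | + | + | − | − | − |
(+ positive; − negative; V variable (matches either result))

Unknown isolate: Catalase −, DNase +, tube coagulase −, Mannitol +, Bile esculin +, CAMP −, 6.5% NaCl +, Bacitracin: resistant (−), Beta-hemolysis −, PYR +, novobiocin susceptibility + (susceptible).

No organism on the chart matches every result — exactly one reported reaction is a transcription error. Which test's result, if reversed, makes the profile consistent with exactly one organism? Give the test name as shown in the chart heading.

As reported, no row in the chart matches all 11 reactions.
Reversing novobiocin susceptibility → still no organism matches.
Reversing tube coagulase → still no organism matches.
Reversing Catalase → still no organism matches.
Reversing Beta-hemolysis → still no organism matches.
Reversing 6.5% NaCl → still no organism matches.
Reversing CAMP → still no organism matches.
Reversing Mannitol → still no organism matches.
Reversing PYR → still no organism matches.
Reversing DNase (to −) → unique match: Enterococcus faecalis.
Reversing Bacitracin → still no organism matches.
Reversing Bile esculin → still no organism matches.

DNase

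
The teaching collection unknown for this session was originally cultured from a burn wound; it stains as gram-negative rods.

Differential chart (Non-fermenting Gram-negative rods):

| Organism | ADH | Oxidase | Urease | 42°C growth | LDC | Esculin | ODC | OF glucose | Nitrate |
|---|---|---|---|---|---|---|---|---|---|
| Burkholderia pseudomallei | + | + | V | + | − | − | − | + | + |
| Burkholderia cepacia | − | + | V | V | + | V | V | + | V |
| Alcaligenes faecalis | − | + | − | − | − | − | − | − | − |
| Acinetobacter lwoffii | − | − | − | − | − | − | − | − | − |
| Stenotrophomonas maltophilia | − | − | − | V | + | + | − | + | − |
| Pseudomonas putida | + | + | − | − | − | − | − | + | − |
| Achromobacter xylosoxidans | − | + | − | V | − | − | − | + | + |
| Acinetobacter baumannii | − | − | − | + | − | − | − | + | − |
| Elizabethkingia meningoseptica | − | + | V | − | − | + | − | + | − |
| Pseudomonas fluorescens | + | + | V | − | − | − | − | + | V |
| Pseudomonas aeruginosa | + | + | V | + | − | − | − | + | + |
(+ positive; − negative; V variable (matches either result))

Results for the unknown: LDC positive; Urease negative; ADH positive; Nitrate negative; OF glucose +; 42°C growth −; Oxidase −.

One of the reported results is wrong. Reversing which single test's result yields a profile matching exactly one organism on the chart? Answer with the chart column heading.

As reported, no row in the chart matches all 7 reactions.
Reversing Oxidase → still no organism matches.
Reversing Urease → still no organism matches.
Reversing 42°C growth → still no organism matches.
Reversing OF glucose → still no organism matches.
Reversing Nitrate → still no organism matches.
Reversing ADH (to −) → unique match: Stenotrophomonas maltophilia.
Reversing LDC → still no organism matches.

ADH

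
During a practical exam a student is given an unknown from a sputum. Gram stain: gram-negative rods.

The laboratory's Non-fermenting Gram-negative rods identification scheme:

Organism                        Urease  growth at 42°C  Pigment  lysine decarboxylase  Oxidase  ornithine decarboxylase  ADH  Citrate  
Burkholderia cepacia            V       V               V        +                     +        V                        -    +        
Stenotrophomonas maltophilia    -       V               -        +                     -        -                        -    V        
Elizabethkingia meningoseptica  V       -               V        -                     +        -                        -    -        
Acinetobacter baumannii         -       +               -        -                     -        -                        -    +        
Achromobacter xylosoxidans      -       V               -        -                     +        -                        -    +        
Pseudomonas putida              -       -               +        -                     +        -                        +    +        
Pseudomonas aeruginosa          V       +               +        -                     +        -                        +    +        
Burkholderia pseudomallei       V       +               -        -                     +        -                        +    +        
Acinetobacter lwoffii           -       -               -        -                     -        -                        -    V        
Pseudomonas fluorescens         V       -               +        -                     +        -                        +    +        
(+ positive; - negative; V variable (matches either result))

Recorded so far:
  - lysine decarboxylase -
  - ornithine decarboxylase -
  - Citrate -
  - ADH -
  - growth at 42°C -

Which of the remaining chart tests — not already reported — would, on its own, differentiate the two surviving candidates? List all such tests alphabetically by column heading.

growth at 42°C -: excludes Acinetobacter baumannii, Pseudomonas aeruginosa, Burkholderia pseudomallei — 7 left.
ADH -: excludes Pseudomonas putida, Pseudomonas fluorescens — 5 left.
ornithine decarboxylase -: all 5 remaining candidates are consistent.
Citrate -: excludes Burkholderia cepacia, Achromobacter xylosoxidans — 3 left.
lysine decarboxylase -: excludes Stenotrophomonas maltophilia — 2 left.
Two candidates remain: Acinetobacter lwoffii and Elizabethkingia meningoseptica.
  Urease: - vs V — variable for at least one, does not separate.
  Pigment: - vs V — variable for at least one, does not separate.
  Oxidase: Acinetobacter lwoffii -, Elizabethkingia meningoseptica + — discriminates.

Oxidase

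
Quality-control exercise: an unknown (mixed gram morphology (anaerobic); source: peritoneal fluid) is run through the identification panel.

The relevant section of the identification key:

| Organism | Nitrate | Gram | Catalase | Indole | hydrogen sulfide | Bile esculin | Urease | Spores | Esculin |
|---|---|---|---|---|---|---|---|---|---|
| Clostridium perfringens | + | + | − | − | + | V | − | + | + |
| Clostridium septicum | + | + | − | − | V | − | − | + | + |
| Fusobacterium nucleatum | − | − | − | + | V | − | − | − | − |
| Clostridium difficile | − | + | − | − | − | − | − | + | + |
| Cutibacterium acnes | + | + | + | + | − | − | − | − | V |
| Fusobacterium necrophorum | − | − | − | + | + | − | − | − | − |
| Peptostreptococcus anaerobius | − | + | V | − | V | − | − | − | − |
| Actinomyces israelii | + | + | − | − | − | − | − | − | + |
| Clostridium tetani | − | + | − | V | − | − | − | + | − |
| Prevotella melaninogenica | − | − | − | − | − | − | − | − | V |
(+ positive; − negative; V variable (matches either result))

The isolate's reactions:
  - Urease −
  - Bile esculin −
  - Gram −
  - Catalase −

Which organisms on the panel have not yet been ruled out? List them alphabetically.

Fusobacterium necrophorum, Fusobacterium nucleatum, Prevotella melaninogenica

Catalase −: excludes Cutibacterium acnes — 9 left.
Bile esculin −: all 9 remaining candidates are consistent.
Urease −: all 9 remaining candidates are consistent.
Gram −: excludes 6 organisms — 3 left.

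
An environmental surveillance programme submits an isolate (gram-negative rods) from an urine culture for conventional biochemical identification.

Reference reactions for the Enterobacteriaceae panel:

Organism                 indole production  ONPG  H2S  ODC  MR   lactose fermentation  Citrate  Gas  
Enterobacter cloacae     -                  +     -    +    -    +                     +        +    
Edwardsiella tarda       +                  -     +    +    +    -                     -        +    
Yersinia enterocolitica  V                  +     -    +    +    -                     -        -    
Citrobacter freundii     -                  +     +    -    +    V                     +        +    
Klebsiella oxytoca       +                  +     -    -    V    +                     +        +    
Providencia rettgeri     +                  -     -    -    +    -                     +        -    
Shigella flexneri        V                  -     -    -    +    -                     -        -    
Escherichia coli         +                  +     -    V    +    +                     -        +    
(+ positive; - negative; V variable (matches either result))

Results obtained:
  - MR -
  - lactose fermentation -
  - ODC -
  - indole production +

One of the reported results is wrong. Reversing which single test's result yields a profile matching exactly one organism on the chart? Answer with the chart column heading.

lactose fermentation

As reported, no row in the chart matches all 4 reactions.
Reversing MR → 2 organisms match (not unique).
Reversing indole production → still no organism matches.
Reversing ODC → still no organism matches.
Reversing lactose fermentation (to +) → unique match: Klebsiella oxytoca.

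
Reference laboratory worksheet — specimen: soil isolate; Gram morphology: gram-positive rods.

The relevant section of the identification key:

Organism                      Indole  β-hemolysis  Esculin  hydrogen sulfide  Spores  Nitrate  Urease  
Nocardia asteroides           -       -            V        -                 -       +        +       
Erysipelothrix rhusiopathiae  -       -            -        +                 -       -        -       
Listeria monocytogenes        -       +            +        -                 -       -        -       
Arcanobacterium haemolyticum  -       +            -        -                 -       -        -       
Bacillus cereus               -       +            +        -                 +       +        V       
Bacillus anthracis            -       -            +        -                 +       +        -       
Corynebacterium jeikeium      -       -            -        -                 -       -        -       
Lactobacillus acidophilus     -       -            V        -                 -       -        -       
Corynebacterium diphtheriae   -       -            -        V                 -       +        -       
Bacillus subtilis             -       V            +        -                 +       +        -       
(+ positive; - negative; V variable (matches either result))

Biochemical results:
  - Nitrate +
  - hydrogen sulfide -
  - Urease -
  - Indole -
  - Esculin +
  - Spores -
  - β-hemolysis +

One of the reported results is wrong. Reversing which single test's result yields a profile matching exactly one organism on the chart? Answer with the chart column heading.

Nitrate

As reported, no row in the chart matches all 7 reactions.
Reversing Urease → still no organism matches.
Reversing Indole → still no organism matches.
Reversing Esculin → still no organism matches.
Reversing hydrogen sulfide → still no organism matches.
Reversing Nitrate (to -) → unique match: Listeria monocytogenes.
Reversing β-hemolysis → still no organism matches.
Reversing Spores → 2 organisms match (not unique).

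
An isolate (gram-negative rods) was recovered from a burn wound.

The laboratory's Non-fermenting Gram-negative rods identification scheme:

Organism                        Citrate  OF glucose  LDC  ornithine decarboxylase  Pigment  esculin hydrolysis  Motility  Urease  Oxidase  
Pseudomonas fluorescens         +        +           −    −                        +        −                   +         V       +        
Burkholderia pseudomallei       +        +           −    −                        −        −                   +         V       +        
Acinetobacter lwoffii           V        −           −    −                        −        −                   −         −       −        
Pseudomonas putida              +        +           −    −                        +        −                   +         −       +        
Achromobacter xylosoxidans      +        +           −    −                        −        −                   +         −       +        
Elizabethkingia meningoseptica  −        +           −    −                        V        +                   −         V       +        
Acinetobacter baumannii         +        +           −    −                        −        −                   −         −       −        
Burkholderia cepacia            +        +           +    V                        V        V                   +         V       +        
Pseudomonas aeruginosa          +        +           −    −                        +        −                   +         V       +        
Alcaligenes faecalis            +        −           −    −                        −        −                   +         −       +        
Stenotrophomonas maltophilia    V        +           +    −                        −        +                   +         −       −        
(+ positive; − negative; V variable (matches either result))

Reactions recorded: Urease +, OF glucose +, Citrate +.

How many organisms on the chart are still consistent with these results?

4

OF glucose +: excludes Acinetobacter lwoffii, Alcaligenes faecalis — 9 left.
Citrate +: excludes Elizabethkingia meningoseptica — 8 left.
Urease +: excludes Pseudomonas putida, Achromobacter xylosoxidans, Acinetobacter baumannii, Stenotrophomonas maltophilia — 4 left.
Still consistent: Burkholderia cepacia, Burkholderia pseudomallei, Pseudomonas aeruginosa, Pseudomonas fluorescens.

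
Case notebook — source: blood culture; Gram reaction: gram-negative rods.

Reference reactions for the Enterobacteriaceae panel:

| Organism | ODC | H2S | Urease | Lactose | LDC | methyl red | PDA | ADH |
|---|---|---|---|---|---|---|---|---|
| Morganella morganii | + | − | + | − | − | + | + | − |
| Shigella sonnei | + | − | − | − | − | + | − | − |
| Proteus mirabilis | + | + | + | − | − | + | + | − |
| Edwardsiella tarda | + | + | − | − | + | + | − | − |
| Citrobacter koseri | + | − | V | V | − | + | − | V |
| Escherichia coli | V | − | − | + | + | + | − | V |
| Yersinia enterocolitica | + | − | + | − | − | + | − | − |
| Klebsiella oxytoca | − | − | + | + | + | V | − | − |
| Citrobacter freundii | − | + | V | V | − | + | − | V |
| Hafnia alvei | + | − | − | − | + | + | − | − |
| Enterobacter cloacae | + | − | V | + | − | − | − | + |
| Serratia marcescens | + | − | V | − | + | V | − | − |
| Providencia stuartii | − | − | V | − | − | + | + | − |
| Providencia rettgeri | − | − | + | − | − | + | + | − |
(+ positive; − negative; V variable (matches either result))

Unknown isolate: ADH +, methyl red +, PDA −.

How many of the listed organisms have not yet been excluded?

3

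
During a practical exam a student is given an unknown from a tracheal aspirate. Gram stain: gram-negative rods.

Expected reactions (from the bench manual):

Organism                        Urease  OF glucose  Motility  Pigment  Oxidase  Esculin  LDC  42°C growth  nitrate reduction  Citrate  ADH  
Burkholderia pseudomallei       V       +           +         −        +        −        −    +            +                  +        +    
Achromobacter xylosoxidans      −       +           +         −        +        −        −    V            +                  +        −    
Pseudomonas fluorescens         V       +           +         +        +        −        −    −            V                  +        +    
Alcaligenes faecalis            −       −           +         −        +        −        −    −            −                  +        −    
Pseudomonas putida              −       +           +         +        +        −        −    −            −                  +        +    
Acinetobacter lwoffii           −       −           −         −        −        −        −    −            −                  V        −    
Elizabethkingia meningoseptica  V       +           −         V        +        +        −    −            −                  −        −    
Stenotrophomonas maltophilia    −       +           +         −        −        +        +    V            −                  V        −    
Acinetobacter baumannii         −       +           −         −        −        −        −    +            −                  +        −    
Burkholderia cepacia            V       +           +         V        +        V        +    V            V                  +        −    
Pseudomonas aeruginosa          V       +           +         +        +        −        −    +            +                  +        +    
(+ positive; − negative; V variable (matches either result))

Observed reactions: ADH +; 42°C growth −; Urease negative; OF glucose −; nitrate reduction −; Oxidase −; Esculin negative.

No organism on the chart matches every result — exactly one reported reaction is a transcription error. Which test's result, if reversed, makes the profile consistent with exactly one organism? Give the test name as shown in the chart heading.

As reported, no row in the chart matches all 7 reactions.
Reversing ADH (to −) → unique match: Acinetobacter lwoffii.
Reversing Urease → still no organism matches.
Reversing Esculin → still no organism matches.
Reversing nitrate reduction → still no organism matches.
Reversing OF glucose → still no organism matches.
Reversing Oxidase → still no organism matches.
Reversing 42°C growth → still no organism matches.

ADH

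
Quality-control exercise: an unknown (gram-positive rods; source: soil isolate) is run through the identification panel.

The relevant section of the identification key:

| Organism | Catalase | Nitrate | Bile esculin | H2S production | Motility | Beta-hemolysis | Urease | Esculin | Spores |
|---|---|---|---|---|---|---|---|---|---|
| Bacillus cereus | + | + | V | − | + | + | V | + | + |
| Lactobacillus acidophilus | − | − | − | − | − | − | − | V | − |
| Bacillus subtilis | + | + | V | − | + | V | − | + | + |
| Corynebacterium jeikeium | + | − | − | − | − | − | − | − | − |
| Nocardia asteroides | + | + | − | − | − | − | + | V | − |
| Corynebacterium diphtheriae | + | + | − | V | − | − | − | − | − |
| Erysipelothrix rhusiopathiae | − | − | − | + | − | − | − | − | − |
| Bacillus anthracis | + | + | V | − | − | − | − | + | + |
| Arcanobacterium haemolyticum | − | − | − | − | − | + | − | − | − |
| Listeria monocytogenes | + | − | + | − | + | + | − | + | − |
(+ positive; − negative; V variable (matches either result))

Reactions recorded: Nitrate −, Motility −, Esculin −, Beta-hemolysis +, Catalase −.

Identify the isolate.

Arcanobacterium haemolyticum

Nitrate −: excludes 5 organisms — 5 left.
Motility −: excludes Listeria monocytogenes — 4 left.
Catalase −: excludes Corynebacterium jeikeium — 3 left.
Beta-hemolysis +: excludes Lactobacillus acidophilus, Erysipelothrix rhusiopathiae — 1 left.
Esculin −: the one remaining candidate is consistent.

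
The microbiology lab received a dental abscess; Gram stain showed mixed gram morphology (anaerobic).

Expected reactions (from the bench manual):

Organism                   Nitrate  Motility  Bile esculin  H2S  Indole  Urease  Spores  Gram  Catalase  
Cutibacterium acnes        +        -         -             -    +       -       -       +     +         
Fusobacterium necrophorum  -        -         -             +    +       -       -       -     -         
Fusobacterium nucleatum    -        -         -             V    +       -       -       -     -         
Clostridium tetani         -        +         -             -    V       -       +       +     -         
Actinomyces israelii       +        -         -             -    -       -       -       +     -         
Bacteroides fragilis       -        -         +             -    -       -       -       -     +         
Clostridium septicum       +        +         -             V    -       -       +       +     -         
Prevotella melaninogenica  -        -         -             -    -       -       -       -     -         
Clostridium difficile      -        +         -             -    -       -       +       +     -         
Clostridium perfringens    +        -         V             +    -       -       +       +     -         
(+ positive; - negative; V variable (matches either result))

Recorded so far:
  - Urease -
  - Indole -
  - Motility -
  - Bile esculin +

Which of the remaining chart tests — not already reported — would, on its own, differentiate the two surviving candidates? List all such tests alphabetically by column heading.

Motility -: excludes Clostridium tetani, Clostridium septicum, Clostridium difficile — 7 left.
Urease -: all 7 remaining candidates are consistent.
Indole -: excludes Cutibacterium acnes, Fusobacterium necrophorum, Fusobacterium nucleatum — 4 left.
Bile esculin +: excludes Actinomyces israelii, Prevotella melaninogenica — 2 left.
Two candidates remain: Bacteroides fragilis and Clostridium perfringens.
  Nitrate: Bacteroides fragilis -, Clostridium perfringens + — discriminates.
  H2S: Bacteroides fragilis -, Clostridium perfringens + — discriminates.
  Spores: Bacteroides fragilis -, Clostridium perfringens + — discriminates.
  Gram: Bacteroides fragilis -, Clostridium perfringens + — discriminates.
  Catalase: Bacteroides fragilis +, Clostridium perfringens - — discriminates.

Catalase, Gram, H2S, Nitrate, Spores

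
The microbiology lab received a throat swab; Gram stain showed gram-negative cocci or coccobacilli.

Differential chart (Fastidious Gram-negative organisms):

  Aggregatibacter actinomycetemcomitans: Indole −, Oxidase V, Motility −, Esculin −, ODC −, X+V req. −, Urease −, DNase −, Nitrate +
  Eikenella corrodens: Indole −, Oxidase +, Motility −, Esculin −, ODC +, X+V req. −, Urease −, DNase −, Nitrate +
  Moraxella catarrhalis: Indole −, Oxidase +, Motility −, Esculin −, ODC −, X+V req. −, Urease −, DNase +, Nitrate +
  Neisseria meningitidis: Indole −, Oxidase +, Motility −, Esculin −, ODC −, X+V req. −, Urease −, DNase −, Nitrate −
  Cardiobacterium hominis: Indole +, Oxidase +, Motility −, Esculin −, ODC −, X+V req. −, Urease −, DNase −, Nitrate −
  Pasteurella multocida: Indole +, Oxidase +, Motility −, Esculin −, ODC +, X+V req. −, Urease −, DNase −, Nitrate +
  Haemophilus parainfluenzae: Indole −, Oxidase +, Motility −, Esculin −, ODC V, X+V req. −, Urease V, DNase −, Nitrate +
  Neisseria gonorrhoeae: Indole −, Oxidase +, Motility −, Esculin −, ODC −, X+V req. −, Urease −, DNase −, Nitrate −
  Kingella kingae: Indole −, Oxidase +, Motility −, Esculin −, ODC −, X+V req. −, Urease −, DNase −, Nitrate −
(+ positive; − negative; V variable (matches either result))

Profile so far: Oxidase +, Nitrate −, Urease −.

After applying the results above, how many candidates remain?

Oxidase +: all 9 remaining candidates are consistent.
Urease −: all 9 remaining candidates are consistent.
Nitrate −: excludes 5 organisms — 4 left.
Still consistent: Cardiobacterium hominis, Kingella kingae, Neisseria gonorrhoeae, Neisseria meningitidis.

4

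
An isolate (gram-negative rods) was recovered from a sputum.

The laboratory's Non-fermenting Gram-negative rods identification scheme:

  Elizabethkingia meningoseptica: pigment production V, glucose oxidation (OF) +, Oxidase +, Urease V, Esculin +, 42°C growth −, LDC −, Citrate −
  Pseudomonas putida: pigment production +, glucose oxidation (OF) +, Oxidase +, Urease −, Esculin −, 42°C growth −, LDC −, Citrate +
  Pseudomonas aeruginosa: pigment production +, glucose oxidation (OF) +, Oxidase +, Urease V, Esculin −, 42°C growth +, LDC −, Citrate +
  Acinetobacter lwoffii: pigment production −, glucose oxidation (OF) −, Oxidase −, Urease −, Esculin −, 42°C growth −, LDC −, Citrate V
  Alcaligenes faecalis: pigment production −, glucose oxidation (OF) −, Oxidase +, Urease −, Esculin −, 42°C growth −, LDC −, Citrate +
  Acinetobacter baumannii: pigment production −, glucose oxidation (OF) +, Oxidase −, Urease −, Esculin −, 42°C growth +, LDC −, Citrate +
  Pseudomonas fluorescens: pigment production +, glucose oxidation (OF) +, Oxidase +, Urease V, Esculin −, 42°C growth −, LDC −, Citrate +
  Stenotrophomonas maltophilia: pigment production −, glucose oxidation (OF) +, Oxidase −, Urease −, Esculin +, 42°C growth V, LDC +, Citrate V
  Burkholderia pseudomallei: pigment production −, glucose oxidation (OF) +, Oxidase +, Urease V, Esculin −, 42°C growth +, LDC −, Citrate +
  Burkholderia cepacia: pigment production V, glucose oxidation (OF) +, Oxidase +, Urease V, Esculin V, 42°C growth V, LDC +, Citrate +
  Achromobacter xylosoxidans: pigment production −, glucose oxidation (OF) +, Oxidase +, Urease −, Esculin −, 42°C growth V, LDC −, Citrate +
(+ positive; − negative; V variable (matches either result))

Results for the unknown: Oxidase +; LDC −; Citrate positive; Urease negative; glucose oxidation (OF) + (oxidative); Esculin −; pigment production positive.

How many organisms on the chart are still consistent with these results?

3

Citrate +: excludes Elizabethkingia meningoseptica — 10 left.
Esculin −: excludes Stenotrophomonas maltophilia — 9 left.
Oxidase +: excludes Acinetobacter lwoffii, Acinetobacter baumannii — 7 left.
LDC −: excludes Burkholderia cepacia — 6 left.
glucose oxidation (OF) +: excludes Alcaligenes faecalis — 5 left.
Urease −: all 5 remaining candidates are consistent.
pigment production +: excludes Burkholderia pseudomallei, Achromobacter xylosoxidans — 3 left.
Still consistent: Pseudomonas aeruginosa, Pseudomonas fluorescens, Pseudomonas putida.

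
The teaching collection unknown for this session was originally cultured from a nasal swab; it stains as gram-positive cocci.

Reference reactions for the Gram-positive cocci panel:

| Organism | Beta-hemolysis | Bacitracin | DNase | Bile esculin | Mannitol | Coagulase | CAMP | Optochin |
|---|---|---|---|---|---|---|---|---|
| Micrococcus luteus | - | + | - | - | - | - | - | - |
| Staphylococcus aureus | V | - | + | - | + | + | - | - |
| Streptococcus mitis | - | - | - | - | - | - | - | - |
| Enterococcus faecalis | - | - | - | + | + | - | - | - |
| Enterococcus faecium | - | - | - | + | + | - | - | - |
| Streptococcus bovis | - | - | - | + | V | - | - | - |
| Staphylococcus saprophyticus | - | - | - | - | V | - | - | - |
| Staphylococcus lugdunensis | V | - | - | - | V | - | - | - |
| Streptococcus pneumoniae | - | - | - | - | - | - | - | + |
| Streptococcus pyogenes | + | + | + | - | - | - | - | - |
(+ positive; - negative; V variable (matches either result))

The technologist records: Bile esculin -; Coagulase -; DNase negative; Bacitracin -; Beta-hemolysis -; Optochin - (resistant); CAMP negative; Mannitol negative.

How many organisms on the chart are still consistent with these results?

3

Bile esculin -: excludes Enterococcus faecalis, Enterococcus faecium, Streptococcus bovis — 7 left.
CAMP -: all 7 remaining candidates are consistent.
Coagulase -: excludes Staphylococcus aureus — 6 left.
DNase -: excludes Streptococcus pyogenes — 5 left.
Beta-hemolysis -: all 5 remaining candidates are consistent.
Bacitracin -: excludes Micrococcus luteus — 4 left.
Mannitol -: all 4 remaining candidates are consistent.
Optochin -: excludes Streptococcus pneumoniae — 3 left.
Still consistent: Staphylococcus lugdunensis, Staphylococcus saprophyticus, Streptococcus mitis.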